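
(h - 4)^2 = h^2 - 8*h + 16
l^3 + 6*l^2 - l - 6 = (l - 1)*(l + 1)*(l + 6)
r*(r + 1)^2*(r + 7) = r^4 + 9*r^3 + 15*r^2 + 7*r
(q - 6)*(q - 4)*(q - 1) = q^3 - 11*q^2 + 34*q - 24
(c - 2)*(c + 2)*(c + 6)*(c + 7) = c^4 + 13*c^3 + 38*c^2 - 52*c - 168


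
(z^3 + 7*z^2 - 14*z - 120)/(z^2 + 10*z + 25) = (z^2 + 2*z - 24)/(z + 5)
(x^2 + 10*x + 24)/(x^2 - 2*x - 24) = (x + 6)/(x - 6)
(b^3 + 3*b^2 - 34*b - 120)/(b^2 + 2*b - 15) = (b^2 - 2*b - 24)/(b - 3)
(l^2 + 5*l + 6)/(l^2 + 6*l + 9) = (l + 2)/(l + 3)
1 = 1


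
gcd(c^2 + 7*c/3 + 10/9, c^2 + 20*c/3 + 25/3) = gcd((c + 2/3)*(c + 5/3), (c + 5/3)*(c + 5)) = c + 5/3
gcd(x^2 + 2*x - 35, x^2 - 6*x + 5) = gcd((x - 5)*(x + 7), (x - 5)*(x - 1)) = x - 5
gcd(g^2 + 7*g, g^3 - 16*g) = g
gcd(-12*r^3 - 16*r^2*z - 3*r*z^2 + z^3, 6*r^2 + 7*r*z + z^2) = r + z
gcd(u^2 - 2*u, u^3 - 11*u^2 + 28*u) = u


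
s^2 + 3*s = s*(s + 3)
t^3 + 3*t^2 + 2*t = t*(t + 1)*(t + 2)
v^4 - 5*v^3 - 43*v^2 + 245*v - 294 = (v - 7)*(v - 3)*(v - 2)*(v + 7)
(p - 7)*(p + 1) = p^2 - 6*p - 7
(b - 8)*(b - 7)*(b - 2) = b^3 - 17*b^2 + 86*b - 112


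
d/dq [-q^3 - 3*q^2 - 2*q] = -3*q^2 - 6*q - 2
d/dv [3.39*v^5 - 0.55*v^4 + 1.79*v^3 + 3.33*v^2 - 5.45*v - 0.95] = 16.95*v^4 - 2.2*v^3 + 5.37*v^2 + 6.66*v - 5.45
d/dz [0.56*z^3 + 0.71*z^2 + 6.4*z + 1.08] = 1.68*z^2 + 1.42*z + 6.4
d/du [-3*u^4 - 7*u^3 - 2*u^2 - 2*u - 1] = -12*u^3 - 21*u^2 - 4*u - 2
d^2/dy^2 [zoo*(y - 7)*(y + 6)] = nan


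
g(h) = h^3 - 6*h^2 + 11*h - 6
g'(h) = 3*h^2 - 12*h + 11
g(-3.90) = -199.48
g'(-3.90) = 103.43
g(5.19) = 29.27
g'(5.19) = 29.53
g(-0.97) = -23.23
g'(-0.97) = 25.46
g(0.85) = -0.37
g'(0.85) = 2.97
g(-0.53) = -13.66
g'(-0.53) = 18.20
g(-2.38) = -79.65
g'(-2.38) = 56.55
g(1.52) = 0.37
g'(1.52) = -0.31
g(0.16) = -4.39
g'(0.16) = 9.16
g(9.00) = 336.00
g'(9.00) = 146.00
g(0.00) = -6.00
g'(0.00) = 11.00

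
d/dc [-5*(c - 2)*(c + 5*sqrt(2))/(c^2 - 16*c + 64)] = 5*(5*sqrt(2)*c + 14*c - 16 + 20*sqrt(2))/(c^3 - 24*c^2 + 192*c - 512)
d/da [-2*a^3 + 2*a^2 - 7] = 2*a*(2 - 3*a)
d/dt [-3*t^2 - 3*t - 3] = -6*t - 3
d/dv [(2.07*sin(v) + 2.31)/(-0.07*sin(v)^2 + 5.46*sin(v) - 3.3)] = (0.1449*sin(v)^2 + 0.323399999999999*sin(v) - 19.4436)*cos(v)/(0.0049*sin(v)^4 - 0.7644*sin(v)^3 + 30.2736*sin(v)^2 - 36.036*sin(v) + 10.89)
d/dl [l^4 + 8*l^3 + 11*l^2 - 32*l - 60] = 4*l^3 + 24*l^2 + 22*l - 32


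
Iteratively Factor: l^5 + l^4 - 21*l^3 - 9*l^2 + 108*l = (l + 3)*(l^4 - 2*l^3 - 15*l^2 + 36*l) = (l + 3)*(l + 4)*(l^3 - 6*l^2 + 9*l) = (l - 3)*(l + 3)*(l + 4)*(l^2 - 3*l) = (l - 3)^2*(l + 3)*(l + 4)*(l)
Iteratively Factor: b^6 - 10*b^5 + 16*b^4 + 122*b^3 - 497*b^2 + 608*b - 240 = (b - 1)*(b^5 - 9*b^4 + 7*b^3 + 129*b^2 - 368*b + 240) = (b - 1)*(b + 4)*(b^4 - 13*b^3 + 59*b^2 - 107*b + 60) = (b - 4)*(b - 1)*(b + 4)*(b^3 - 9*b^2 + 23*b - 15) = (b - 4)*(b - 1)^2*(b + 4)*(b^2 - 8*b + 15) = (b - 4)*(b - 3)*(b - 1)^2*(b + 4)*(b - 5)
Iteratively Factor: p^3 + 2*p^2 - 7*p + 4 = (p - 1)*(p^2 + 3*p - 4) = (p - 1)*(p + 4)*(p - 1)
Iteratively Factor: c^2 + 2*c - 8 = (c - 2)*(c + 4)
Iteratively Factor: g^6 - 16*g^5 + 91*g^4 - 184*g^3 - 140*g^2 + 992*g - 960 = (g - 4)*(g^5 - 12*g^4 + 43*g^3 - 12*g^2 - 188*g + 240) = (g - 4)*(g - 2)*(g^4 - 10*g^3 + 23*g^2 + 34*g - 120) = (g - 4)^2*(g - 2)*(g^3 - 6*g^2 - g + 30) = (g - 4)^2*(g - 3)*(g - 2)*(g^2 - 3*g - 10) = (g - 5)*(g - 4)^2*(g - 3)*(g - 2)*(g + 2)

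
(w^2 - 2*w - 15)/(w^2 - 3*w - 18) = (w - 5)/(w - 6)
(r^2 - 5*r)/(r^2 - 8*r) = (r - 5)/(r - 8)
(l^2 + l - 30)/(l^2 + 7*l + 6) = (l - 5)/(l + 1)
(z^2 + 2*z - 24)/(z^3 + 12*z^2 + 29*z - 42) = (z - 4)/(z^2 + 6*z - 7)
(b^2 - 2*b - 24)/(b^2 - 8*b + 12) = (b + 4)/(b - 2)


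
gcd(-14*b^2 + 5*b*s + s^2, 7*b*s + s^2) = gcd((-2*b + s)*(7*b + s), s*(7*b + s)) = 7*b + s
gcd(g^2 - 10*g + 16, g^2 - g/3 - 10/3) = g - 2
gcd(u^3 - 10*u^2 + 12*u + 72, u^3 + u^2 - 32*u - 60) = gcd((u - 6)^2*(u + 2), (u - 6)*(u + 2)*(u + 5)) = u^2 - 4*u - 12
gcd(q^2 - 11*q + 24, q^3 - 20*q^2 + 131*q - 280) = q - 8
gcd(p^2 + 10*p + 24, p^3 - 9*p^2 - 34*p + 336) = p + 6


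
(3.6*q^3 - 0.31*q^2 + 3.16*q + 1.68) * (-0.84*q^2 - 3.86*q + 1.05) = -3.024*q^5 - 13.6356*q^4 + 2.3222*q^3 - 13.9343*q^2 - 3.1668*q + 1.764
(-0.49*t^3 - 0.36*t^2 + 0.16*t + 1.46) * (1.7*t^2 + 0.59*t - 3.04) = -0.833*t^5 - 0.9011*t^4 + 1.5492*t^3 + 3.6708*t^2 + 0.375*t - 4.4384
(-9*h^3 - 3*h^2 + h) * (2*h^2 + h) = -18*h^5 - 15*h^4 - h^3 + h^2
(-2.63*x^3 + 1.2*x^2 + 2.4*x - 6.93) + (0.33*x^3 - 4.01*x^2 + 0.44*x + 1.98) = -2.3*x^3 - 2.81*x^2 + 2.84*x - 4.95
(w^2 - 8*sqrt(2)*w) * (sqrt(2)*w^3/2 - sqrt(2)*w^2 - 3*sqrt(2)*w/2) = sqrt(2)*w^5/2 - 8*w^4 - sqrt(2)*w^4 - 3*sqrt(2)*w^3/2 + 16*w^3 + 24*w^2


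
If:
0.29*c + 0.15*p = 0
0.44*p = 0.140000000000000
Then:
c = -0.16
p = 0.32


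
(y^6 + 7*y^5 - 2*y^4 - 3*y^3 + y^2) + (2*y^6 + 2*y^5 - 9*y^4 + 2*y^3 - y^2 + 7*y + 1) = 3*y^6 + 9*y^5 - 11*y^4 - y^3 + 7*y + 1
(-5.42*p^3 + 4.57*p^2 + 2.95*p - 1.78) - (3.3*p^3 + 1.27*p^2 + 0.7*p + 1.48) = -8.72*p^3 + 3.3*p^2 + 2.25*p - 3.26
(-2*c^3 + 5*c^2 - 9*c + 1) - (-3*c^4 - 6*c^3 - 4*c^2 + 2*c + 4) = 3*c^4 + 4*c^3 + 9*c^2 - 11*c - 3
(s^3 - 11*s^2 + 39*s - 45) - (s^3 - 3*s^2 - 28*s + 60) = -8*s^2 + 67*s - 105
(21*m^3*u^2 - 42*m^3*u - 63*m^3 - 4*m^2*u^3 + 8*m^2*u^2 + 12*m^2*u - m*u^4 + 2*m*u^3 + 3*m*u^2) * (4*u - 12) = 84*m^3*u^3 - 420*m^3*u^2 + 252*m^3*u + 756*m^3 - 16*m^2*u^4 + 80*m^2*u^3 - 48*m^2*u^2 - 144*m^2*u - 4*m*u^5 + 20*m*u^4 - 12*m*u^3 - 36*m*u^2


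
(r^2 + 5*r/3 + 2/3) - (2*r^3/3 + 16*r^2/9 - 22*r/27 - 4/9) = -2*r^3/3 - 7*r^2/9 + 67*r/27 + 10/9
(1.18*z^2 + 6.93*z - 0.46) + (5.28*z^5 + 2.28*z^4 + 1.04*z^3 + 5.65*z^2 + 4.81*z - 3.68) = 5.28*z^5 + 2.28*z^4 + 1.04*z^3 + 6.83*z^2 + 11.74*z - 4.14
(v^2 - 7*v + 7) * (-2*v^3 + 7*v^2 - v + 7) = -2*v^5 + 21*v^4 - 64*v^3 + 63*v^2 - 56*v + 49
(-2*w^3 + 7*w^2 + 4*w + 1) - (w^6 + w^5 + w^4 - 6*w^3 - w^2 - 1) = -w^6 - w^5 - w^4 + 4*w^3 + 8*w^2 + 4*w + 2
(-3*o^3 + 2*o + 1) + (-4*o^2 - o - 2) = -3*o^3 - 4*o^2 + o - 1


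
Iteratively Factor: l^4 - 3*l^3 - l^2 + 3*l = (l)*(l^3 - 3*l^2 - l + 3) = l*(l - 3)*(l^2 - 1) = l*(l - 3)*(l - 1)*(l + 1)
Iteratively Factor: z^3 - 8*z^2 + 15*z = (z - 5)*(z^2 - 3*z) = (z - 5)*(z - 3)*(z)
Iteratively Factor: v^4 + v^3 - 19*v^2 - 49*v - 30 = (v + 1)*(v^3 - 19*v - 30) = (v + 1)*(v + 2)*(v^2 - 2*v - 15) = (v - 5)*(v + 1)*(v + 2)*(v + 3)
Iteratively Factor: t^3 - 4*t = (t + 2)*(t^2 - 2*t) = t*(t + 2)*(t - 2)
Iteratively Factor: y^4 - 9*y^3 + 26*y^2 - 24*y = (y - 2)*(y^3 - 7*y^2 + 12*y) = (y - 4)*(y - 2)*(y^2 - 3*y) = (y - 4)*(y - 3)*(y - 2)*(y)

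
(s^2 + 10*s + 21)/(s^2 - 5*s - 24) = (s + 7)/(s - 8)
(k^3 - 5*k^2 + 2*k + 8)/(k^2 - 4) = (k^2 - 3*k - 4)/(k + 2)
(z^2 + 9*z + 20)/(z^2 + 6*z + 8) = (z + 5)/(z + 2)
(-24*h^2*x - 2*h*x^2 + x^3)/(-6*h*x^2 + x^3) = (4*h + x)/x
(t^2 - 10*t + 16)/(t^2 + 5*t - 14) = (t - 8)/(t + 7)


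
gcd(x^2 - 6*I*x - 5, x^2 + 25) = x - 5*I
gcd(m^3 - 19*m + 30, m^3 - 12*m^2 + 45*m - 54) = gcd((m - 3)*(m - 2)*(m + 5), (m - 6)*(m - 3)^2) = m - 3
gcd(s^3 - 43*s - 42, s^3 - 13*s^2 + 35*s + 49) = s^2 - 6*s - 7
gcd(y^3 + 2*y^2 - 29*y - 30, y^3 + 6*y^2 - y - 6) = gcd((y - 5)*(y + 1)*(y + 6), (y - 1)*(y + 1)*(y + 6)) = y^2 + 7*y + 6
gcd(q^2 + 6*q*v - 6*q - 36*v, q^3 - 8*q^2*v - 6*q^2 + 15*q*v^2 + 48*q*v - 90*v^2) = q - 6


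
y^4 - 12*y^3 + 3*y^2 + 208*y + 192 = (y - 8)^2*(y + 1)*(y + 3)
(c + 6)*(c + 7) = c^2 + 13*c + 42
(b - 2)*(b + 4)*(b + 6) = b^3 + 8*b^2 + 4*b - 48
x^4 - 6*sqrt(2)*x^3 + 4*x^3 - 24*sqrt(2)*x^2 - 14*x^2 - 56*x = x*(x + 4)*(x - 7*sqrt(2))*(x + sqrt(2))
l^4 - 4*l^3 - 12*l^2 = l^2*(l - 6)*(l + 2)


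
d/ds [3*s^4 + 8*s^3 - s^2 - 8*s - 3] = 12*s^3 + 24*s^2 - 2*s - 8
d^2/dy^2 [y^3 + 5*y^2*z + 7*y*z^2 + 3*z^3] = 6*y + 10*z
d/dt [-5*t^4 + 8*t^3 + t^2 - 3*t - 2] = -20*t^3 + 24*t^2 + 2*t - 3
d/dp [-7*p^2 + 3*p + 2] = 3 - 14*p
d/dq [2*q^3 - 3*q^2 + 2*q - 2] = 6*q^2 - 6*q + 2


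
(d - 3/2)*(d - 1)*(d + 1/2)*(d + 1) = d^4 - d^3 - 7*d^2/4 + d + 3/4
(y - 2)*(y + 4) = y^2 + 2*y - 8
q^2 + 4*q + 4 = (q + 2)^2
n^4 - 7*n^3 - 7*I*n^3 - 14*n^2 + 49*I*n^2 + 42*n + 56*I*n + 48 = (n - 8)*(n - 6*I)*(-I*n - I)*(I*n + 1)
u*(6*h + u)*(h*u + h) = 6*h^2*u^2 + 6*h^2*u + h*u^3 + h*u^2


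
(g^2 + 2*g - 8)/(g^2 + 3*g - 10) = (g + 4)/(g + 5)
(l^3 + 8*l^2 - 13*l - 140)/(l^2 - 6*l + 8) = (l^2 + 12*l + 35)/(l - 2)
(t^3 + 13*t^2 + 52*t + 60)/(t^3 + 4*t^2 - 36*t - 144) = (t^2 + 7*t + 10)/(t^2 - 2*t - 24)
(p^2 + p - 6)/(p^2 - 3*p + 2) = (p + 3)/(p - 1)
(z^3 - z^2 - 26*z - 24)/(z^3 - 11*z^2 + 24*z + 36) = (z + 4)/(z - 6)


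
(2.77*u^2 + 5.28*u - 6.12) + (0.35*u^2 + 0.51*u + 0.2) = 3.12*u^2 + 5.79*u - 5.92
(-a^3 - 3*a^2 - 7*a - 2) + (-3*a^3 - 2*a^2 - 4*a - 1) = -4*a^3 - 5*a^2 - 11*a - 3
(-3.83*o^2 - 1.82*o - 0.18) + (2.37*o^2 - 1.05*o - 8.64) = -1.46*o^2 - 2.87*o - 8.82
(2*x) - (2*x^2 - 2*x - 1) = -2*x^2 + 4*x + 1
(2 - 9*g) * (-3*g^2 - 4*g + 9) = 27*g^3 + 30*g^2 - 89*g + 18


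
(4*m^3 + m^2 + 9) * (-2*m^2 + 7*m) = -8*m^5 + 26*m^4 + 7*m^3 - 18*m^2 + 63*m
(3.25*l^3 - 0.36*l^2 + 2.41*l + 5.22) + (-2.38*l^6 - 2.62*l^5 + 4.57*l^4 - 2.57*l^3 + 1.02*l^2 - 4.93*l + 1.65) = -2.38*l^6 - 2.62*l^5 + 4.57*l^4 + 0.68*l^3 + 0.66*l^2 - 2.52*l + 6.87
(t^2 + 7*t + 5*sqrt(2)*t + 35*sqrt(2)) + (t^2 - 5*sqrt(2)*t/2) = 2*t^2 + 5*sqrt(2)*t/2 + 7*t + 35*sqrt(2)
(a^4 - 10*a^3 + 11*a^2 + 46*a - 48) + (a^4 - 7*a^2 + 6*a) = 2*a^4 - 10*a^3 + 4*a^2 + 52*a - 48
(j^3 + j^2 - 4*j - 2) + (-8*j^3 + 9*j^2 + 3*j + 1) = -7*j^3 + 10*j^2 - j - 1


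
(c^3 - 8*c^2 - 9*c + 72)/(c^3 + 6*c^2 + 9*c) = (c^2 - 11*c + 24)/(c*(c + 3))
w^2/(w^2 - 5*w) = w/(w - 5)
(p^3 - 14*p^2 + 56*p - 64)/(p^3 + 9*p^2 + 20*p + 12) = (p^3 - 14*p^2 + 56*p - 64)/(p^3 + 9*p^2 + 20*p + 12)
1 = 1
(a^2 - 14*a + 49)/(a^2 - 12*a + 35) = (a - 7)/(a - 5)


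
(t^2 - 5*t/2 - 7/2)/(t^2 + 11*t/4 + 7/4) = 2*(2*t - 7)/(4*t + 7)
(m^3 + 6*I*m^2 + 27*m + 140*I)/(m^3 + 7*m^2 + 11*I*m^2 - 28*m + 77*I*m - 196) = (m - 5*I)/(m + 7)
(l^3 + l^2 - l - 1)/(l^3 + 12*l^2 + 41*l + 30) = (l^2 - 1)/(l^2 + 11*l + 30)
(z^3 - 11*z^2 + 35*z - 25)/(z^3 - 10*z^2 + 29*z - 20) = (z - 5)/(z - 4)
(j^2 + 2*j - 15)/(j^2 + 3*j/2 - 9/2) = 2*(j^2 + 2*j - 15)/(2*j^2 + 3*j - 9)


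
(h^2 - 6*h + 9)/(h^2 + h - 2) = (h^2 - 6*h + 9)/(h^2 + h - 2)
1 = 1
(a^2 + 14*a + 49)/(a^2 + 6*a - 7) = (a + 7)/(a - 1)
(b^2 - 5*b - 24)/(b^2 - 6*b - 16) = (b + 3)/(b + 2)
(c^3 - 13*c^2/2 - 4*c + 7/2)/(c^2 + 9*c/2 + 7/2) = (2*c^2 - 15*c + 7)/(2*c + 7)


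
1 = 1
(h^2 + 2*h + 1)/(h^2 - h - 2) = (h + 1)/(h - 2)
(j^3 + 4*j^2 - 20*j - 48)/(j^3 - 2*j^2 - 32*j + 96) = (j + 2)/(j - 4)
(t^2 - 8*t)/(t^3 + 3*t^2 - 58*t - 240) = t/(t^2 + 11*t + 30)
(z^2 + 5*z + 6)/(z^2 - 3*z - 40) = (z^2 + 5*z + 6)/(z^2 - 3*z - 40)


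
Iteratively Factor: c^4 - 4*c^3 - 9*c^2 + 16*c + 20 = (c - 2)*(c^3 - 2*c^2 - 13*c - 10) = (c - 2)*(c + 1)*(c^2 - 3*c - 10) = (c - 2)*(c + 1)*(c + 2)*(c - 5)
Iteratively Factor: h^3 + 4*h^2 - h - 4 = (h + 4)*(h^2 - 1) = (h - 1)*(h + 4)*(h + 1)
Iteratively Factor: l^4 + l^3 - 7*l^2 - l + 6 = (l - 2)*(l^3 + 3*l^2 - l - 3) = (l - 2)*(l - 1)*(l^2 + 4*l + 3) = (l - 2)*(l - 1)*(l + 1)*(l + 3)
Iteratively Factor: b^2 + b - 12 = (b + 4)*(b - 3)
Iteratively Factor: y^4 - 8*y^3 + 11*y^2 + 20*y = (y)*(y^3 - 8*y^2 + 11*y + 20) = y*(y + 1)*(y^2 - 9*y + 20) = y*(y - 5)*(y + 1)*(y - 4)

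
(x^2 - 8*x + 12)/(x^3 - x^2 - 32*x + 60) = (x - 6)/(x^2 + x - 30)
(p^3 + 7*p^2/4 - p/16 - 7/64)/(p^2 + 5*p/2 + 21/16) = (16*p^2 - 1)/(4*(4*p + 3))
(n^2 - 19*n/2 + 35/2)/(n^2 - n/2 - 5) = (n - 7)/(n + 2)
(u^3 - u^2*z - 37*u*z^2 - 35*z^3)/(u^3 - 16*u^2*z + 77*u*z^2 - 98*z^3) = (u^2 + 6*u*z + 5*z^2)/(u^2 - 9*u*z + 14*z^2)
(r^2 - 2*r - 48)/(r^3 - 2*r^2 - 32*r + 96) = (r - 8)/(r^2 - 8*r + 16)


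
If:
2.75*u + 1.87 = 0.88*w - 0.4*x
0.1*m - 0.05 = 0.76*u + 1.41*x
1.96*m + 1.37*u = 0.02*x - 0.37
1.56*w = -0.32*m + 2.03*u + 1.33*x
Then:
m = 0.59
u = -1.10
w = -1.04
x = 0.60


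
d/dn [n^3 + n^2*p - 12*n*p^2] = 3*n^2 + 2*n*p - 12*p^2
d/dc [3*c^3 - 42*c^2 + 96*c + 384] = 9*c^2 - 84*c + 96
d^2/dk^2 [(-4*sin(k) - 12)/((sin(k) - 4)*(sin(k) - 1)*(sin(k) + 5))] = 4*(4*sin(k)^6 + 31*sin(k)^5 + 109*sin(k)^4 - 313*sin(k)^3 - 895*sin(k)^2 + 1466*sin(k) + 3486)/((sin(k) - 4)^3*(sin(k) - 1)^2*(sin(k) + 5)^3)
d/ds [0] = 0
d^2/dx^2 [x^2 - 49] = 2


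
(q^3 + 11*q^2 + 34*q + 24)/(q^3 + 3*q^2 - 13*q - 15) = (q^2 + 10*q + 24)/(q^2 + 2*q - 15)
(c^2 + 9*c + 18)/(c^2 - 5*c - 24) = (c + 6)/(c - 8)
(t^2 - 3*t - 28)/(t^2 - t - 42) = (t + 4)/(t + 6)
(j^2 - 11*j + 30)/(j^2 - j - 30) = (j - 5)/(j + 5)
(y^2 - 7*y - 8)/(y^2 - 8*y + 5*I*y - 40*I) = (y + 1)/(y + 5*I)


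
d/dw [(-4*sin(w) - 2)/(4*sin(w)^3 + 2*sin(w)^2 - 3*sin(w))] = 2*(16*sin(w)^3 + 16*sin(w)^2 + 4*sin(w) - 3)*cos(w)/((4*sin(w)^2 + 2*sin(w) - 3)^2*sin(w)^2)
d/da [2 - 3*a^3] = -9*a^2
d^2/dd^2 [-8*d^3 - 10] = -48*d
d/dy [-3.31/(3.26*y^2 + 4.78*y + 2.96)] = (21.5812*y + 15.8218)/(3.26*y^2 + 4.78*y + 2.96)^2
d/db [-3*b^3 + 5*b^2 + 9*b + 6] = -9*b^2 + 10*b + 9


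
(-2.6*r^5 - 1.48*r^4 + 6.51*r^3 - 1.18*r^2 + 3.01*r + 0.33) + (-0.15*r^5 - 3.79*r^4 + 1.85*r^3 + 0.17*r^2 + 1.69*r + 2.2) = -2.75*r^5 - 5.27*r^4 + 8.36*r^3 - 1.01*r^2 + 4.7*r + 2.53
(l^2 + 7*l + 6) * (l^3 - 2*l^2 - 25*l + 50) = l^5 + 5*l^4 - 33*l^3 - 137*l^2 + 200*l + 300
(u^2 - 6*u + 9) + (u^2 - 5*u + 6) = 2*u^2 - 11*u + 15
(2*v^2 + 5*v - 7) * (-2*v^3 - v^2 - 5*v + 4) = -4*v^5 - 12*v^4 - v^3 - 10*v^2 + 55*v - 28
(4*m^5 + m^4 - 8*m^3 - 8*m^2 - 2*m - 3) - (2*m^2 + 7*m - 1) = 4*m^5 + m^4 - 8*m^3 - 10*m^2 - 9*m - 2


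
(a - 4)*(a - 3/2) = a^2 - 11*a/2 + 6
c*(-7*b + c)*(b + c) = -7*b^2*c - 6*b*c^2 + c^3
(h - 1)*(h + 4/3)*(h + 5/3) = h^3 + 2*h^2 - 7*h/9 - 20/9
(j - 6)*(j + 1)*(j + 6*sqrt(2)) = j^3 - 5*j^2 + 6*sqrt(2)*j^2 - 30*sqrt(2)*j - 6*j - 36*sqrt(2)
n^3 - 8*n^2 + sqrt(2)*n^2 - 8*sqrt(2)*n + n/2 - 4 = (n - 8)*(n + sqrt(2)/2)^2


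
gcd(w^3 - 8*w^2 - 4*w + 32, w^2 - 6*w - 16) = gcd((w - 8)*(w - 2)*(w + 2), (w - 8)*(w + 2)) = w^2 - 6*w - 16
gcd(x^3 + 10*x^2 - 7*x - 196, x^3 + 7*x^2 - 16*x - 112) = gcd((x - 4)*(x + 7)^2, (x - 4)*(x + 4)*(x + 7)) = x^2 + 3*x - 28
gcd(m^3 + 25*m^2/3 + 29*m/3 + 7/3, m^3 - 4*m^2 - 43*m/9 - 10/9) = m + 1/3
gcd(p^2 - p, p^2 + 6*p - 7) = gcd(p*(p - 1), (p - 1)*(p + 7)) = p - 1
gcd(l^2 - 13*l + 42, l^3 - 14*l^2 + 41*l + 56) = l - 7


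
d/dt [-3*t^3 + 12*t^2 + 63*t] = -9*t^2 + 24*t + 63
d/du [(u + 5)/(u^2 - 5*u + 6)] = (u^2 - 5*u - (u + 5)*(2*u - 5) + 6)/(u^2 - 5*u + 6)^2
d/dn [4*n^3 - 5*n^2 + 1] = 2*n*(6*n - 5)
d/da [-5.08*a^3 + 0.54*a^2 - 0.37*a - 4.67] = -15.24*a^2 + 1.08*a - 0.37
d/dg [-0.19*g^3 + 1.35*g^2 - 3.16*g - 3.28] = -0.57*g^2 + 2.7*g - 3.16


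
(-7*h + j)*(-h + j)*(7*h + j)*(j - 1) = 49*h^3*j - 49*h^3 - 49*h^2*j^2 + 49*h^2*j - h*j^3 + h*j^2 + j^4 - j^3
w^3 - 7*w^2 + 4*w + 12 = (w - 6)*(w - 2)*(w + 1)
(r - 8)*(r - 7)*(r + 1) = r^3 - 14*r^2 + 41*r + 56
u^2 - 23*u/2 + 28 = (u - 8)*(u - 7/2)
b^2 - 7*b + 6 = (b - 6)*(b - 1)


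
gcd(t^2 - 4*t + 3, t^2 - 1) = t - 1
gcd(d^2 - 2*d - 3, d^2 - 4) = 1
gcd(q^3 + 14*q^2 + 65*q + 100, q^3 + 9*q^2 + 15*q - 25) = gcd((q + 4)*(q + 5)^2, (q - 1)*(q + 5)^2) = q^2 + 10*q + 25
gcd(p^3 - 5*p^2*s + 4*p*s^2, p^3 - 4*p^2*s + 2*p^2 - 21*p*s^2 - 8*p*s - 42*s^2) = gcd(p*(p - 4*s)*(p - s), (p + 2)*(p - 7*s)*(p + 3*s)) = 1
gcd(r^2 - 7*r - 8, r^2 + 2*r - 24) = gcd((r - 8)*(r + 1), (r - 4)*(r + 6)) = 1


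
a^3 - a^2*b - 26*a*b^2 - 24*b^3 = (a - 6*b)*(a + b)*(a + 4*b)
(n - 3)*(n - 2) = n^2 - 5*n + 6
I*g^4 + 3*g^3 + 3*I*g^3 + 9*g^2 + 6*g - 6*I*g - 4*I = (g + 1)*(g + 2)*(g - 2*I)*(I*g + 1)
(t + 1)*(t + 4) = t^2 + 5*t + 4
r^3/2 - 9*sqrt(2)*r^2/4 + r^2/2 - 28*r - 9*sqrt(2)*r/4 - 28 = (r/2 + 1/2)*(r - 8*sqrt(2))*(r + 7*sqrt(2)/2)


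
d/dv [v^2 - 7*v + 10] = 2*v - 7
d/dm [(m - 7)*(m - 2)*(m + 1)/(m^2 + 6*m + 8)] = (m^4 + 12*m^3 - 29*m^2 - 156*m - 44)/(m^4 + 12*m^3 + 52*m^2 + 96*m + 64)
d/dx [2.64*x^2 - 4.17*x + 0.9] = 5.28*x - 4.17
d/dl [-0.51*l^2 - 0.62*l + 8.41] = -1.02*l - 0.62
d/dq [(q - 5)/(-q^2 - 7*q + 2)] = (-q^2 - 7*q + (q - 5)*(2*q + 7) + 2)/(q^2 + 7*q - 2)^2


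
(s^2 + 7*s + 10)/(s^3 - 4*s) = (s + 5)/(s*(s - 2))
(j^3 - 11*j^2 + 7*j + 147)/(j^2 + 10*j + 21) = (j^2 - 14*j + 49)/(j + 7)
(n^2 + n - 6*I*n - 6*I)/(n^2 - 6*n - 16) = (-n^2 - n + 6*I*n + 6*I)/(-n^2 + 6*n + 16)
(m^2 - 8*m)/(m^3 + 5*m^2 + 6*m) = (m - 8)/(m^2 + 5*m + 6)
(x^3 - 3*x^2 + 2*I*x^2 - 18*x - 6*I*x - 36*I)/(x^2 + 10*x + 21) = (x^2 + 2*x*(-3 + I) - 12*I)/(x + 7)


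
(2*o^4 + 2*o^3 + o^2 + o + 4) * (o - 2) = 2*o^5 - 2*o^4 - 3*o^3 - o^2 + 2*o - 8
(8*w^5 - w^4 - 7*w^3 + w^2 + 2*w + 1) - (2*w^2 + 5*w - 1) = 8*w^5 - w^4 - 7*w^3 - w^2 - 3*w + 2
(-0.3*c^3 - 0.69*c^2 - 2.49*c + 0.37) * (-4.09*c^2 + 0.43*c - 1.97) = 1.227*c^5 + 2.6931*c^4 + 10.4784*c^3 - 1.2247*c^2 + 5.0644*c - 0.7289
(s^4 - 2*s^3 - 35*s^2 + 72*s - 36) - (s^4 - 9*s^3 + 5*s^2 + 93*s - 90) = 7*s^3 - 40*s^2 - 21*s + 54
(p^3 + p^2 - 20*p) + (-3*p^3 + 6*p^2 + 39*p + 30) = -2*p^3 + 7*p^2 + 19*p + 30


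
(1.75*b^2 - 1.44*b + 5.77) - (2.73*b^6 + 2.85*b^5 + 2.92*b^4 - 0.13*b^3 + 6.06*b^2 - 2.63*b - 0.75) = -2.73*b^6 - 2.85*b^5 - 2.92*b^4 + 0.13*b^3 - 4.31*b^2 + 1.19*b + 6.52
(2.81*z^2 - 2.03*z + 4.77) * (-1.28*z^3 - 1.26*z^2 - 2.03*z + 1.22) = -3.5968*z^5 - 0.9422*z^4 - 9.2521*z^3 + 1.5389*z^2 - 12.1597*z + 5.8194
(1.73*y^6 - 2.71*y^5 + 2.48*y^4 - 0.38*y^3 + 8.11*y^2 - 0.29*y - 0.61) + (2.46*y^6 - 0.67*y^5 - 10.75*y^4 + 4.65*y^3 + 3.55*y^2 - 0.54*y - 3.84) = 4.19*y^6 - 3.38*y^5 - 8.27*y^4 + 4.27*y^3 + 11.66*y^2 - 0.83*y - 4.45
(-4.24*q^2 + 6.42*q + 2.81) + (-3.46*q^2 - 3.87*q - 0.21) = -7.7*q^2 + 2.55*q + 2.6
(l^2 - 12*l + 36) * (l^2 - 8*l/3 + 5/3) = l^4 - 44*l^3/3 + 209*l^2/3 - 116*l + 60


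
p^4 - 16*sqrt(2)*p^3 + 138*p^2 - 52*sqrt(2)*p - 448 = (p - 8*sqrt(2))*(p - 7*sqrt(2))*(p - 2*sqrt(2))*(p + sqrt(2))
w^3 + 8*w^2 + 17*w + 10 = (w + 1)*(w + 2)*(w + 5)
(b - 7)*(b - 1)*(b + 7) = b^3 - b^2 - 49*b + 49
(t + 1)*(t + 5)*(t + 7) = t^3 + 13*t^2 + 47*t + 35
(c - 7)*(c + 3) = c^2 - 4*c - 21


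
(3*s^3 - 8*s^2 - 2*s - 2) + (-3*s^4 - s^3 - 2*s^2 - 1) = -3*s^4 + 2*s^3 - 10*s^2 - 2*s - 3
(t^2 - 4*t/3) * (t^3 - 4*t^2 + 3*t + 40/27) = t^5 - 16*t^4/3 + 25*t^3/3 - 68*t^2/27 - 160*t/81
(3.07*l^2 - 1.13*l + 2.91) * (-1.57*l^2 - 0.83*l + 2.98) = -4.8199*l^4 - 0.774*l^3 + 5.5178*l^2 - 5.7827*l + 8.6718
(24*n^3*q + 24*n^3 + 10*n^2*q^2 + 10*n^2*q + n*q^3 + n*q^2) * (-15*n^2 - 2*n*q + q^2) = -360*n^5*q - 360*n^5 - 198*n^4*q^2 - 198*n^4*q - 11*n^3*q^3 - 11*n^3*q^2 + 8*n^2*q^4 + 8*n^2*q^3 + n*q^5 + n*q^4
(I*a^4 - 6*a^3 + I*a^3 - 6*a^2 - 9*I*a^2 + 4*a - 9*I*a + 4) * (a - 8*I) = I*a^5 + 2*a^4 + I*a^4 + 2*a^3 + 39*I*a^3 - 68*a^2 + 39*I*a^2 - 68*a - 32*I*a - 32*I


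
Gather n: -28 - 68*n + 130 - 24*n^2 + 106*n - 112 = -24*n^2 + 38*n - 10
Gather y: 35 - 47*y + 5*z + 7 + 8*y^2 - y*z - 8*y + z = 8*y^2 + y*(-z - 55) + 6*z + 42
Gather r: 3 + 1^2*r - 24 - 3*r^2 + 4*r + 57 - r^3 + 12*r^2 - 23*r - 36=-r^3 + 9*r^2 - 18*r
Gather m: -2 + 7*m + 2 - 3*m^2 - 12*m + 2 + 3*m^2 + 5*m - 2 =0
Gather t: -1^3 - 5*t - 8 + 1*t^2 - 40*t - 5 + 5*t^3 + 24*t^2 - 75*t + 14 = 5*t^3 + 25*t^2 - 120*t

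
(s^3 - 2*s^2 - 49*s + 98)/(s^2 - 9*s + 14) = s + 7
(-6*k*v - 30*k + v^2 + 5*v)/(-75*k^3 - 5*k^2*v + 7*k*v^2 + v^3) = (6*k*v + 30*k - v^2 - 5*v)/(75*k^3 + 5*k^2*v - 7*k*v^2 - v^3)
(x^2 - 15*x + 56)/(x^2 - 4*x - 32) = (x - 7)/(x + 4)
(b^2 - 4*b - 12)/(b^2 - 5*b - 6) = (b + 2)/(b + 1)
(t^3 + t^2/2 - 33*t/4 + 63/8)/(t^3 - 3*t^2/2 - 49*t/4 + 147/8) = (2*t - 3)/(2*t - 7)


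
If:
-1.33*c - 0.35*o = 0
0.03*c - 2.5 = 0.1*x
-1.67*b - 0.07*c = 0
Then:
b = -0.139720558882236*x - 3.49301397205589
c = 3.33333333333333*x + 83.3333333333333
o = -12.6666666666667*x - 316.666666666667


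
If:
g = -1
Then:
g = -1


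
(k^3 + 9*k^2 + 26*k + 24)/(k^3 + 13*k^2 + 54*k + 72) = (k + 2)/(k + 6)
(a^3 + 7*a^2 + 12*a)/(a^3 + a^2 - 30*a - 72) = a/(a - 6)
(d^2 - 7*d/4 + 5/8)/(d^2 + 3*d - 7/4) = (4*d - 5)/(2*(2*d + 7))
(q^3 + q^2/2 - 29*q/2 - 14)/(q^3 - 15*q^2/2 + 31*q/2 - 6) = (2*q^2 + 9*q + 7)/(2*q^2 - 7*q + 3)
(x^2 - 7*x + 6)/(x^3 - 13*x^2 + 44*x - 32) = (x - 6)/(x^2 - 12*x + 32)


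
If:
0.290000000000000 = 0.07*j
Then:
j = 4.14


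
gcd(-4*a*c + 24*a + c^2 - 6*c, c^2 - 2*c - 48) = 1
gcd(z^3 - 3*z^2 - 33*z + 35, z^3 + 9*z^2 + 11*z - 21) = z - 1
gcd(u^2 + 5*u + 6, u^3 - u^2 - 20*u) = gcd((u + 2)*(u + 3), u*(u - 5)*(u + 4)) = 1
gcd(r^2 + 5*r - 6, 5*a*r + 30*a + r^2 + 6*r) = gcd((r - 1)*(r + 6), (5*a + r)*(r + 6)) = r + 6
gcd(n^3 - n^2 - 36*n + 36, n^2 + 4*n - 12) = n + 6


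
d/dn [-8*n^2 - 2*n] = -16*n - 2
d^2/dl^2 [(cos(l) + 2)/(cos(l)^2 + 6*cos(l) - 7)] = (-9*(1 - cos(2*l))^2*cos(l)/4 - (1 - cos(2*l))^2/2 - 151*cos(l)/2 - 81*cos(2*l) - 21*cos(3*l) + cos(5*l)/2 + 177)/((cos(l) - 1)^3*(cos(l) + 7)^3)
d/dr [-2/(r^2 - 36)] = 4*r/(r^2 - 36)^2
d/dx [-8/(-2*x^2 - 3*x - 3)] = 8*(-4*x - 3)/(2*x^2 + 3*x + 3)^2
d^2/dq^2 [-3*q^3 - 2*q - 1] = -18*q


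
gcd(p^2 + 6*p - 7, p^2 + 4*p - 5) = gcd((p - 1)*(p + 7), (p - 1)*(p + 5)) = p - 1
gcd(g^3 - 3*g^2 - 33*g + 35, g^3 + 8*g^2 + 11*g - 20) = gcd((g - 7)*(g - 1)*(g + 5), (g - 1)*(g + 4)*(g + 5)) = g^2 + 4*g - 5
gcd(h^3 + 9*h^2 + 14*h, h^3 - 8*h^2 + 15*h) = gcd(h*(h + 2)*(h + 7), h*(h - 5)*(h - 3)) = h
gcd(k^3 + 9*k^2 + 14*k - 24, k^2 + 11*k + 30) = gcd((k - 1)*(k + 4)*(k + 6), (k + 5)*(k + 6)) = k + 6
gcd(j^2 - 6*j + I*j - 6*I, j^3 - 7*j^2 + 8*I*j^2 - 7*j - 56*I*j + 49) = j + I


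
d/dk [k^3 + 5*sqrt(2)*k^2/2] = k*(3*k + 5*sqrt(2))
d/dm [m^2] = 2*m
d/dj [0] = 0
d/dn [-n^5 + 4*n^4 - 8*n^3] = n^2*(-5*n^2 + 16*n - 24)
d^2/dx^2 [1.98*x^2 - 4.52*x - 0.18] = 3.96000000000000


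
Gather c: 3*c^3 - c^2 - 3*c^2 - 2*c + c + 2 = 3*c^3 - 4*c^2 - c + 2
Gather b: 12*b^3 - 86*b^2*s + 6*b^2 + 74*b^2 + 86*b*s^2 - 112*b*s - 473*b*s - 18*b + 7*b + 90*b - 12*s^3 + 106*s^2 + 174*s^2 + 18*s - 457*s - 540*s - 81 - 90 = 12*b^3 + b^2*(80 - 86*s) + b*(86*s^2 - 585*s + 79) - 12*s^3 + 280*s^2 - 979*s - 171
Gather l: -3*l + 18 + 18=36 - 3*l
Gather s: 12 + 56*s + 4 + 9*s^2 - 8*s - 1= 9*s^2 + 48*s + 15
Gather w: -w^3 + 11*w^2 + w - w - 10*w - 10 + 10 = -w^3 + 11*w^2 - 10*w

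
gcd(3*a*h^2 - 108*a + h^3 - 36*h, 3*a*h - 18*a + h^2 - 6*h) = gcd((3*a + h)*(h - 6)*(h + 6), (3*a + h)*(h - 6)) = 3*a*h - 18*a + h^2 - 6*h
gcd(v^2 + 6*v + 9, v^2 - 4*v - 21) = v + 3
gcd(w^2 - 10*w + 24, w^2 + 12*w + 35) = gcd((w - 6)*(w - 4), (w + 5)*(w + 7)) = 1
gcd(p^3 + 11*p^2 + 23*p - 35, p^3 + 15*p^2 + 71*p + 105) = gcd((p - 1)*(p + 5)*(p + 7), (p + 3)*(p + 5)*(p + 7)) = p^2 + 12*p + 35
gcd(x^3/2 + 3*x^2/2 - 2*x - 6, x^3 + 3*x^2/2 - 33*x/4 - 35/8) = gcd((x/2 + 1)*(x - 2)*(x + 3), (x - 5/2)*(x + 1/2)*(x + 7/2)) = 1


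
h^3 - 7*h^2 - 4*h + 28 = (h - 7)*(h - 2)*(h + 2)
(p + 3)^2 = p^2 + 6*p + 9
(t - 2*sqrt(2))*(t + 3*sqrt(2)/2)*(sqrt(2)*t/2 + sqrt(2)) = sqrt(2)*t^3/2 - t^2/2 + sqrt(2)*t^2 - 3*sqrt(2)*t - t - 6*sqrt(2)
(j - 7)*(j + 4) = j^2 - 3*j - 28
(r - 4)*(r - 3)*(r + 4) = r^3 - 3*r^2 - 16*r + 48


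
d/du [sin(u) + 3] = cos(u)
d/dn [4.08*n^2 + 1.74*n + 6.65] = 8.16*n + 1.74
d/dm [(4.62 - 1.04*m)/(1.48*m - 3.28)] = (11.238592 - 5.071072*m)/(1.48*m - 3.28)^3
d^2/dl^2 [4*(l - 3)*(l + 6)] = 8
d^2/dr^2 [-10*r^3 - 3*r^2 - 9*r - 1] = -60*r - 6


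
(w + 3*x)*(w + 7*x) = w^2 + 10*w*x + 21*x^2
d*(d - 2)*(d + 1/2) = d^3 - 3*d^2/2 - d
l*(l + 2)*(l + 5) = l^3 + 7*l^2 + 10*l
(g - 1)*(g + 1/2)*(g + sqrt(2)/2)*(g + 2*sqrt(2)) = g^4 - g^3/2 + 5*sqrt(2)*g^3/2 - 5*sqrt(2)*g^2/4 + 3*g^2/2 - 5*sqrt(2)*g/4 - g - 1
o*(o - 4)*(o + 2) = o^3 - 2*o^2 - 8*o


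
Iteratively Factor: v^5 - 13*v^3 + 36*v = (v - 3)*(v^4 + 3*v^3 - 4*v^2 - 12*v) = (v - 3)*(v - 2)*(v^3 + 5*v^2 + 6*v) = v*(v - 3)*(v - 2)*(v^2 + 5*v + 6) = v*(v - 3)*(v - 2)*(v + 3)*(v + 2)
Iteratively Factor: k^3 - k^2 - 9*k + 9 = (k - 1)*(k^2 - 9) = (k - 3)*(k - 1)*(k + 3)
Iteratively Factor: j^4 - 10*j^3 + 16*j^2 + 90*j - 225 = (j + 3)*(j^3 - 13*j^2 + 55*j - 75) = (j - 5)*(j + 3)*(j^2 - 8*j + 15) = (j - 5)*(j - 3)*(j + 3)*(j - 5)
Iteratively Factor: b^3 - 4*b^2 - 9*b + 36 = (b + 3)*(b^2 - 7*b + 12) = (b - 3)*(b + 3)*(b - 4)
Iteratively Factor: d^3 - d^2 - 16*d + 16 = (d - 4)*(d^2 + 3*d - 4) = (d - 4)*(d - 1)*(d + 4)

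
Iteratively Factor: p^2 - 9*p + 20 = (p - 5)*(p - 4)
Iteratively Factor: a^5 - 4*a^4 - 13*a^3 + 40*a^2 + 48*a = (a + 3)*(a^4 - 7*a^3 + 8*a^2 + 16*a) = a*(a + 3)*(a^3 - 7*a^2 + 8*a + 16) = a*(a - 4)*(a + 3)*(a^2 - 3*a - 4) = a*(a - 4)*(a + 1)*(a + 3)*(a - 4)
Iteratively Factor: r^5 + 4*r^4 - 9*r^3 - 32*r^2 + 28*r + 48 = (r - 2)*(r^4 + 6*r^3 + 3*r^2 - 26*r - 24) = (r - 2)*(r + 3)*(r^3 + 3*r^2 - 6*r - 8) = (r - 2)*(r + 1)*(r + 3)*(r^2 + 2*r - 8) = (r - 2)*(r + 1)*(r + 3)*(r + 4)*(r - 2)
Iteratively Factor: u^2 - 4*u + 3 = (u - 3)*(u - 1)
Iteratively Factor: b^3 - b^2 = (b - 1)*(b^2) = b*(b - 1)*(b)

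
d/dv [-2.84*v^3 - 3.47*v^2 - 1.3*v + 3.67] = -8.52*v^2 - 6.94*v - 1.3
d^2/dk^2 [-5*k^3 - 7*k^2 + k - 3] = -30*k - 14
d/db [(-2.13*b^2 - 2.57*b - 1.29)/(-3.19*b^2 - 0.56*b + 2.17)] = (-7.0055*b^2 - 17.4744*b - 6.2993)/(10.1761*b^4 + 3.5728*b^3 - 13.531*b^2 - 2.4304*b + 4.7089)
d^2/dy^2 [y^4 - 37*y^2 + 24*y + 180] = 12*y^2 - 74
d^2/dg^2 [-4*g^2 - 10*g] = -8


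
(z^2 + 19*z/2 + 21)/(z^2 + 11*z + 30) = (z + 7/2)/(z + 5)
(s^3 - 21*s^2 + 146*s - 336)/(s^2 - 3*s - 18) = (s^2 - 15*s + 56)/(s + 3)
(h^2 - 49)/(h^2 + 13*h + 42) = (h - 7)/(h + 6)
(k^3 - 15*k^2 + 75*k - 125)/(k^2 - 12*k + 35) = (k^2 - 10*k + 25)/(k - 7)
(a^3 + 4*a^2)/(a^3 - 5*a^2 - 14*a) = a*(a + 4)/(a^2 - 5*a - 14)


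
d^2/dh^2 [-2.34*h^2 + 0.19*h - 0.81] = -4.68000000000000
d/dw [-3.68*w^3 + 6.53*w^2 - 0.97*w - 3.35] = -11.04*w^2 + 13.06*w - 0.97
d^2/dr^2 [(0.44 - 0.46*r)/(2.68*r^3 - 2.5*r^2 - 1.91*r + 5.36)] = (-19.823424*r^5 + 56.415072*r^4 - 57.627296*r^3 + 82.280064*r^2 - 62.301072*r + 5.583736)/(19.248832*r^9 - 53.868*r^8 + 9.094848*r^7 + 176.649992*r^6 - 221.953776*r^5 - 91.481358*r^4 + 377.582113*r^3 - 156.810552*r^2 - 164.620608*r + 153.990656)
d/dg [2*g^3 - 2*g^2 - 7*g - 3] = 6*g^2 - 4*g - 7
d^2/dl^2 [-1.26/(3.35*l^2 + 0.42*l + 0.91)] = (28.2807*l^2 + 3.54564*l - 1.26*(6.7*l + 0.42)*(13.4*l + 0.84) + 7.68222)/(3.35*l^2 + 0.42*l + 0.91)^3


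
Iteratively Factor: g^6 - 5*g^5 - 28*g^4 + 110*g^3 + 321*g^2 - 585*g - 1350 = (g - 3)*(g^5 - 2*g^4 - 34*g^3 + 8*g^2 + 345*g + 450) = (g - 5)*(g - 3)*(g^4 + 3*g^3 - 19*g^2 - 87*g - 90) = (g - 5)^2*(g - 3)*(g^3 + 8*g^2 + 21*g + 18) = (g - 5)^2*(g - 3)*(g + 3)*(g^2 + 5*g + 6) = (g - 5)^2*(g - 3)*(g + 2)*(g + 3)*(g + 3)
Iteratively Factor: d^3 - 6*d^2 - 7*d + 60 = (d - 5)*(d^2 - d - 12) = (d - 5)*(d + 3)*(d - 4)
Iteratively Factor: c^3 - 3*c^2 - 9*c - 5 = (c + 1)*(c^2 - 4*c - 5) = (c - 5)*(c + 1)*(c + 1)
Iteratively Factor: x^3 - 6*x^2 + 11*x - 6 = (x - 2)*(x^2 - 4*x + 3) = (x - 2)*(x - 1)*(x - 3)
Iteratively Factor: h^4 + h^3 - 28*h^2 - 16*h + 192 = (h - 4)*(h^3 + 5*h^2 - 8*h - 48) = (h - 4)*(h - 3)*(h^2 + 8*h + 16) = (h - 4)*(h - 3)*(h + 4)*(h + 4)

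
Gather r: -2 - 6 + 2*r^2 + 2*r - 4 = 2*r^2 + 2*r - 12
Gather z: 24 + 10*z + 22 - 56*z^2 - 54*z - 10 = -56*z^2 - 44*z + 36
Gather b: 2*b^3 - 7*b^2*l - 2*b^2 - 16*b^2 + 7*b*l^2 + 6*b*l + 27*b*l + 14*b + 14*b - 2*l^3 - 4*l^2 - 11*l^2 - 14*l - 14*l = 2*b^3 + b^2*(-7*l - 18) + b*(7*l^2 + 33*l + 28) - 2*l^3 - 15*l^2 - 28*l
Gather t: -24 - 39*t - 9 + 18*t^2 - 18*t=18*t^2 - 57*t - 33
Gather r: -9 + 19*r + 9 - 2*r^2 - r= -2*r^2 + 18*r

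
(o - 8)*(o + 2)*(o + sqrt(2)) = o^3 - 6*o^2 + sqrt(2)*o^2 - 16*o - 6*sqrt(2)*o - 16*sqrt(2)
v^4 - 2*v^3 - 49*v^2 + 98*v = v*(v - 7)*(v - 2)*(v + 7)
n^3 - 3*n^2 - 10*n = n*(n - 5)*(n + 2)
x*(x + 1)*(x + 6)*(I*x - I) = I*x^4 + 6*I*x^3 - I*x^2 - 6*I*x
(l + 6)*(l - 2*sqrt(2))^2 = l^3 - 4*sqrt(2)*l^2 + 6*l^2 - 24*sqrt(2)*l + 8*l + 48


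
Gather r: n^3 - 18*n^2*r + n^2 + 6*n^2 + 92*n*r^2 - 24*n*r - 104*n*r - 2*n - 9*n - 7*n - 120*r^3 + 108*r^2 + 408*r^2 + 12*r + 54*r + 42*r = n^3 + 7*n^2 - 18*n - 120*r^3 + r^2*(92*n + 516) + r*(-18*n^2 - 128*n + 108)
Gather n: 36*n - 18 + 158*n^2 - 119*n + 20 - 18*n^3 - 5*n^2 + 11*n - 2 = -18*n^3 + 153*n^2 - 72*n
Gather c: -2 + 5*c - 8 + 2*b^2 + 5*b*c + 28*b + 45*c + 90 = 2*b^2 + 28*b + c*(5*b + 50) + 80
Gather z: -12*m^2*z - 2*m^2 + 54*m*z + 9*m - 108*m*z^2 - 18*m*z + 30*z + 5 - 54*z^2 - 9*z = -2*m^2 + 9*m + z^2*(-108*m - 54) + z*(-12*m^2 + 36*m + 21) + 5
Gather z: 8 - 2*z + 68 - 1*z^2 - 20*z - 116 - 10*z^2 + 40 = -11*z^2 - 22*z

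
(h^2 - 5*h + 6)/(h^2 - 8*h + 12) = (h - 3)/(h - 6)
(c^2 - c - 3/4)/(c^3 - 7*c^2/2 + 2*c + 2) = (c - 3/2)/(c^2 - 4*c + 4)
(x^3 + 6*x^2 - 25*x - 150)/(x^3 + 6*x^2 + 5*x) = (x^2 + x - 30)/(x*(x + 1))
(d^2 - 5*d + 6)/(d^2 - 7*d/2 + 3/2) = 2*(d - 2)/(2*d - 1)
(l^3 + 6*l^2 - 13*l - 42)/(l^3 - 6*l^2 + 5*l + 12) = (l^2 + 9*l + 14)/(l^2 - 3*l - 4)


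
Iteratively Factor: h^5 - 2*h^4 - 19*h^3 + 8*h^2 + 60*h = (h)*(h^4 - 2*h^3 - 19*h^2 + 8*h + 60) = h*(h - 2)*(h^3 - 19*h - 30) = h*(h - 5)*(h - 2)*(h^2 + 5*h + 6) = h*(h - 5)*(h - 2)*(h + 3)*(h + 2)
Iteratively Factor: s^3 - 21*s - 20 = (s + 4)*(s^2 - 4*s - 5) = (s + 1)*(s + 4)*(s - 5)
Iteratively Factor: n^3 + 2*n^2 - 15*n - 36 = (n + 3)*(n^2 - n - 12) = (n - 4)*(n + 3)*(n + 3)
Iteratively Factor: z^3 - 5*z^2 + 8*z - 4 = (z - 2)*(z^2 - 3*z + 2) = (z - 2)^2*(z - 1)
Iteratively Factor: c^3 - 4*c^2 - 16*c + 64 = (c - 4)*(c^2 - 16) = (c - 4)^2*(c + 4)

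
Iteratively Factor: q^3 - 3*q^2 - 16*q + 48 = (q - 3)*(q^2 - 16) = (q - 4)*(q - 3)*(q + 4)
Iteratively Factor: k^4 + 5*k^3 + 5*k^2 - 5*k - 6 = (k + 2)*(k^3 + 3*k^2 - k - 3) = (k + 2)*(k + 3)*(k^2 - 1) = (k - 1)*(k + 2)*(k + 3)*(k + 1)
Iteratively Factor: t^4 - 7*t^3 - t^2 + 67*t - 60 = (t + 3)*(t^3 - 10*t^2 + 29*t - 20) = (t - 4)*(t + 3)*(t^2 - 6*t + 5) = (t - 5)*(t - 4)*(t + 3)*(t - 1)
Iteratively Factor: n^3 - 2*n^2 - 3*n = (n)*(n^2 - 2*n - 3) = n*(n - 3)*(n + 1)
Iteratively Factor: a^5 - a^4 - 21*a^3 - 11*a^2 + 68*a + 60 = (a + 1)*(a^4 - 2*a^3 - 19*a^2 + 8*a + 60) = (a + 1)*(a + 3)*(a^3 - 5*a^2 - 4*a + 20) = (a + 1)*(a + 2)*(a + 3)*(a^2 - 7*a + 10) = (a - 5)*(a + 1)*(a + 2)*(a + 3)*(a - 2)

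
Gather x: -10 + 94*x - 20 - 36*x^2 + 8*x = -36*x^2 + 102*x - 30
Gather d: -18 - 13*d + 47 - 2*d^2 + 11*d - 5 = -2*d^2 - 2*d + 24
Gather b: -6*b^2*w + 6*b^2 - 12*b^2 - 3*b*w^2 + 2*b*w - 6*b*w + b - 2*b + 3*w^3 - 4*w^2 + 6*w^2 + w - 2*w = b^2*(-6*w - 6) + b*(-3*w^2 - 4*w - 1) + 3*w^3 + 2*w^2 - w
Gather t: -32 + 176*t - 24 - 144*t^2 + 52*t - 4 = -144*t^2 + 228*t - 60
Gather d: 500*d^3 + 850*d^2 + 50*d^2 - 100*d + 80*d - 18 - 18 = 500*d^3 + 900*d^2 - 20*d - 36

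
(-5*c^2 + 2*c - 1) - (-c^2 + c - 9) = -4*c^2 + c + 8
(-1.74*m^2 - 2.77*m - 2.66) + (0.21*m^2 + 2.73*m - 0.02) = -1.53*m^2 - 0.04*m - 2.68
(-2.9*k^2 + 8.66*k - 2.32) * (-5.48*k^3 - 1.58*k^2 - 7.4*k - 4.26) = 15.892*k^5 - 42.8748*k^4 + 20.4908*k^3 - 48.0644*k^2 - 19.7236*k + 9.8832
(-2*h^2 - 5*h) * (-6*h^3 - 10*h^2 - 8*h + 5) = 12*h^5 + 50*h^4 + 66*h^3 + 30*h^2 - 25*h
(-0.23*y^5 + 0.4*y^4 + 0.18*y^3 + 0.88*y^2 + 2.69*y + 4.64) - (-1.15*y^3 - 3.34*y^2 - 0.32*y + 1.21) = -0.23*y^5 + 0.4*y^4 + 1.33*y^3 + 4.22*y^2 + 3.01*y + 3.43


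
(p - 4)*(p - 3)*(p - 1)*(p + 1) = p^4 - 7*p^3 + 11*p^2 + 7*p - 12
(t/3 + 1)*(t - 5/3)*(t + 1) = t^3/3 + 7*t^2/9 - 11*t/9 - 5/3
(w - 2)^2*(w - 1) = w^3 - 5*w^2 + 8*w - 4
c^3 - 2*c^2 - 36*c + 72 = (c - 6)*(c - 2)*(c + 6)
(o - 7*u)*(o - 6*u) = o^2 - 13*o*u + 42*u^2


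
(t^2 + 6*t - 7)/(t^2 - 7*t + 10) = (t^2 + 6*t - 7)/(t^2 - 7*t + 10)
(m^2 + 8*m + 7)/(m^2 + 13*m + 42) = (m + 1)/(m + 6)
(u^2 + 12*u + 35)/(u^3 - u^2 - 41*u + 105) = (u + 5)/(u^2 - 8*u + 15)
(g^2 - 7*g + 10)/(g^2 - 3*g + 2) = (g - 5)/(g - 1)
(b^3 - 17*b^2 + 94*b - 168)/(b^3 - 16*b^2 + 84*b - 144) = (b - 7)/(b - 6)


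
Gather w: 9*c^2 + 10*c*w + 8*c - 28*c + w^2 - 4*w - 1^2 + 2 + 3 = 9*c^2 - 20*c + w^2 + w*(10*c - 4) + 4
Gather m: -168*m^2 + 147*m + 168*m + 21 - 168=-168*m^2 + 315*m - 147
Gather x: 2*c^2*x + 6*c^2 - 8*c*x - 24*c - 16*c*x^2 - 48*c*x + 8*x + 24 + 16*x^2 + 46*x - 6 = 6*c^2 - 24*c + x^2*(16 - 16*c) + x*(2*c^2 - 56*c + 54) + 18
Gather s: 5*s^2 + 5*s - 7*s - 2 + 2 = 5*s^2 - 2*s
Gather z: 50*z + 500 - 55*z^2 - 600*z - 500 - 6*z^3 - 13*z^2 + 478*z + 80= -6*z^3 - 68*z^2 - 72*z + 80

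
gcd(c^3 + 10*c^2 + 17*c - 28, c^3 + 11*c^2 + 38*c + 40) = c + 4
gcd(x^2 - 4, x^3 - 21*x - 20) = 1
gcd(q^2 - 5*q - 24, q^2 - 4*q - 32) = q - 8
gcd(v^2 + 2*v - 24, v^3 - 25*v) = 1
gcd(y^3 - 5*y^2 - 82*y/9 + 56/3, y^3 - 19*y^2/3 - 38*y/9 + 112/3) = y^2 - 11*y/3 - 14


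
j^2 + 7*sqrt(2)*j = j*(j + 7*sqrt(2))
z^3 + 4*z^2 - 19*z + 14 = (z - 2)*(z - 1)*(z + 7)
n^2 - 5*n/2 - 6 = (n - 4)*(n + 3/2)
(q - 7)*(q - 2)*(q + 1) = q^3 - 8*q^2 + 5*q + 14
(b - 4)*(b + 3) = b^2 - b - 12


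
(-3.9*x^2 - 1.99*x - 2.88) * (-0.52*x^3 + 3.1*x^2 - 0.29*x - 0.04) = 2.028*x^5 - 11.0552*x^4 - 3.5404*x^3 - 8.1949*x^2 + 0.9148*x + 0.1152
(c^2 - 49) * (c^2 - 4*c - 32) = c^4 - 4*c^3 - 81*c^2 + 196*c + 1568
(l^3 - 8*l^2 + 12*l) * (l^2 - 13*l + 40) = l^5 - 21*l^4 + 156*l^3 - 476*l^2 + 480*l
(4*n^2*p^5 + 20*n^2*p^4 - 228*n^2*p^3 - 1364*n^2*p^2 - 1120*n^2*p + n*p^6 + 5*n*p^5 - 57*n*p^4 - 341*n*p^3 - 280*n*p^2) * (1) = 4*n^2*p^5 + 20*n^2*p^4 - 228*n^2*p^3 - 1364*n^2*p^2 - 1120*n^2*p + n*p^6 + 5*n*p^5 - 57*n*p^4 - 341*n*p^3 - 280*n*p^2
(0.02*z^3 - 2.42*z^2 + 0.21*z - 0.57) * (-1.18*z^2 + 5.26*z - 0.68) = -0.0236*z^5 + 2.9608*z^4 - 12.9906*z^3 + 3.4228*z^2 - 3.141*z + 0.3876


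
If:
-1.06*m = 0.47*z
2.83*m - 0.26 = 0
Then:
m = 0.09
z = -0.21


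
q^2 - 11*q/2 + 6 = (q - 4)*(q - 3/2)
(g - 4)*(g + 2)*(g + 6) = g^3 + 4*g^2 - 20*g - 48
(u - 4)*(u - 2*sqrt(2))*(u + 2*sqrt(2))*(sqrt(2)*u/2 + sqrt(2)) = sqrt(2)*u^4/2 - sqrt(2)*u^3 - 8*sqrt(2)*u^2 + 8*sqrt(2)*u + 32*sqrt(2)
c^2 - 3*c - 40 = (c - 8)*(c + 5)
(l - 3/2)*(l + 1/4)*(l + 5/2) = l^3 + 5*l^2/4 - 7*l/2 - 15/16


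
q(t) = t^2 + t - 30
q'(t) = 2*t + 1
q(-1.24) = -29.70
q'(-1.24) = -1.48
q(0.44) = -29.37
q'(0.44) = 1.88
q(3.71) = -12.53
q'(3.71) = 8.42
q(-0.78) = -30.17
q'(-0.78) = -0.56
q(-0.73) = -30.20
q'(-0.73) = -0.46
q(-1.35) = -29.53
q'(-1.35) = -1.70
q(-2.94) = -24.30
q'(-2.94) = -4.88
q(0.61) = -29.02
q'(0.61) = 2.22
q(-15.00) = 180.00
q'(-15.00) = -29.00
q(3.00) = -18.00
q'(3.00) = 7.00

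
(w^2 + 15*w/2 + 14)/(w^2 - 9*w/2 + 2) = (2*w^2 + 15*w + 28)/(2*w^2 - 9*w + 4)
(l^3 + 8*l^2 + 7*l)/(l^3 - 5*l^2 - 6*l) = (l + 7)/(l - 6)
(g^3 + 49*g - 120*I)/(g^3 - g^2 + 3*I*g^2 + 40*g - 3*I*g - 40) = (g - 3*I)/(g - 1)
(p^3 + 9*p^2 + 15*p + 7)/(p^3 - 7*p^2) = (p^3 + 9*p^2 + 15*p + 7)/(p^2*(p - 7))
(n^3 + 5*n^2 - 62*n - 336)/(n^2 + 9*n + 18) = (n^2 - n - 56)/(n + 3)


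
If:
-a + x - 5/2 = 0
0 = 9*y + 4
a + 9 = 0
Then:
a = -9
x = -13/2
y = -4/9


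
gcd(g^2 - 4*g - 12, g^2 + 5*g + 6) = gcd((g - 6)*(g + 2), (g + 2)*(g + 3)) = g + 2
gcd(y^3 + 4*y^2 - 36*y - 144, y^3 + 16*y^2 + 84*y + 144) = y^2 + 10*y + 24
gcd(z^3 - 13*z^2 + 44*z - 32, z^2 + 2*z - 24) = z - 4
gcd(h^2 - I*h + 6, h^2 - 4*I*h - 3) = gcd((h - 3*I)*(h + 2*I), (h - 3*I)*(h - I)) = h - 3*I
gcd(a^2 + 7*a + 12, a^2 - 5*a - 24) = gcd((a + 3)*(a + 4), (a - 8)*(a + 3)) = a + 3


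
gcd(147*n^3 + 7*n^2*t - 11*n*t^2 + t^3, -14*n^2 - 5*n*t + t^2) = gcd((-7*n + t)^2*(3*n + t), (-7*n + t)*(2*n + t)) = -7*n + t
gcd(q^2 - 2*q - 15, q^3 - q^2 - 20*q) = q - 5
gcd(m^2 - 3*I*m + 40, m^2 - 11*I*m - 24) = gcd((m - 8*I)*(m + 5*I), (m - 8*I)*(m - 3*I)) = m - 8*I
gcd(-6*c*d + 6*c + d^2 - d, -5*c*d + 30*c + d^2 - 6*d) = 1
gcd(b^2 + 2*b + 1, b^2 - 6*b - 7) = b + 1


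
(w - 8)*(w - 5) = w^2 - 13*w + 40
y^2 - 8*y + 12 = (y - 6)*(y - 2)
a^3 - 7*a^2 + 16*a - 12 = (a - 3)*(a - 2)^2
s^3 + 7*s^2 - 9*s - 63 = (s - 3)*(s + 3)*(s + 7)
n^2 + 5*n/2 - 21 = (n - 7/2)*(n + 6)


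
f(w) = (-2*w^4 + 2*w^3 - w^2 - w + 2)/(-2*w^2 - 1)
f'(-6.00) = -13.04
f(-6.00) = 41.81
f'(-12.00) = -25.01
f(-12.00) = 155.91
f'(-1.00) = -4.11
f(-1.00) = 0.67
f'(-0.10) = -0.09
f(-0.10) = -2.05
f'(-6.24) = -13.51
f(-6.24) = 44.99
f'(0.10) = 1.85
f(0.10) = -1.85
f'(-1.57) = -4.72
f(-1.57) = 3.17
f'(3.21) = 5.39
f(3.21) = 7.30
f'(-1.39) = -4.49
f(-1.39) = 2.34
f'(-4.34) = -9.75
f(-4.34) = 22.90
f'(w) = 4*w*(-2*w^4 + 2*w^3 - w^2 - w + 2)/(-2*w^2 - 1)^2 + (-8*w^3 + 6*w^2 - 2*w - 1)/(-2*w^2 - 1)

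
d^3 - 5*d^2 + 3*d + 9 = (d - 3)^2*(d + 1)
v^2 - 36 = (v - 6)*(v + 6)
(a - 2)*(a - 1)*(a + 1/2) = a^3 - 5*a^2/2 + a/2 + 1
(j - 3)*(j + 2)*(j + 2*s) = j^3 + 2*j^2*s - j^2 - 2*j*s - 6*j - 12*s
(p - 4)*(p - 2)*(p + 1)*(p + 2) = p^4 - 3*p^3 - 8*p^2 + 12*p + 16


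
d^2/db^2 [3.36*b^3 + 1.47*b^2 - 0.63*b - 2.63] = 20.16*b + 2.94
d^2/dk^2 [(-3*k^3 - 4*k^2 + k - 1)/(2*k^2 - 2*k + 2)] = 3*(-k^3 + 6*k^2 - 3*k - 1)/(k^6 - 3*k^5 + 6*k^4 - 7*k^3 + 6*k^2 - 3*k + 1)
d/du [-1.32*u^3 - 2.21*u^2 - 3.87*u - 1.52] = -3.96*u^2 - 4.42*u - 3.87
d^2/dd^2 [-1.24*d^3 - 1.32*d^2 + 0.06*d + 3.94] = -7.44*d - 2.64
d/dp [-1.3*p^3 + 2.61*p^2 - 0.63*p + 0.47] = -3.9*p^2 + 5.22*p - 0.63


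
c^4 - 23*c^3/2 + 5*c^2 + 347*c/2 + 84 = (c - 8)*(c - 7)*(c + 1/2)*(c + 3)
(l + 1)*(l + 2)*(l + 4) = l^3 + 7*l^2 + 14*l + 8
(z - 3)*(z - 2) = z^2 - 5*z + 6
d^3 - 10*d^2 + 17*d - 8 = (d - 8)*(d - 1)^2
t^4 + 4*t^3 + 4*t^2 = t^2*(t + 2)^2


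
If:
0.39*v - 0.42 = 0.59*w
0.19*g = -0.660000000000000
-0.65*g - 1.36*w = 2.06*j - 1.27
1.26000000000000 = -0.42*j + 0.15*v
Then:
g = -3.47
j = -0.67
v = 6.53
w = 3.61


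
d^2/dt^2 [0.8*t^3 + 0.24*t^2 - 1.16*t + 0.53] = 4.8*t + 0.48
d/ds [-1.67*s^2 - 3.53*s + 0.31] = -3.34*s - 3.53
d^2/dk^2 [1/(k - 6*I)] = 2/(k - 6*I)^3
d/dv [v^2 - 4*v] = 2*v - 4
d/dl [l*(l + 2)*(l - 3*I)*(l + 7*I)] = 4*l^3 + l^2*(6 + 12*I) + l*(42 + 16*I) + 42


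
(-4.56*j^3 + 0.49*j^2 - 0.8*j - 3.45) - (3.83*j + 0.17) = -4.56*j^3 + 0.49*j^2 - 4.63*j - 3.62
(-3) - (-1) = -2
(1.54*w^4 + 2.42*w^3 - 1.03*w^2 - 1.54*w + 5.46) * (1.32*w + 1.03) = 2.0328*w^5 + 4.7806*w^4 + 1.133*w^3 - 3.0937*w^2 + 5.621*w + 5.6238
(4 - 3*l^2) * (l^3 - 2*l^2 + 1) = -3*l^5 + 6*l^4 + 4*l^3 - 11*l^2 + 4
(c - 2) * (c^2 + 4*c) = c^3 + 2*c^2 - 8*c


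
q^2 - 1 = (q - 1)*(q + 1)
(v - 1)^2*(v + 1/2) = v^3 - 3*v^2/2 + 1/2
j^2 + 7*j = j*(j + 7)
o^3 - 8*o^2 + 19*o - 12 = (o - 4)*(o - 3)*(o - 1)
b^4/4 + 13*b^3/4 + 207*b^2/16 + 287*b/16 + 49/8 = (b/4 + 1/2)*(b + 1/2)*(b + 7/2)*(b + 7)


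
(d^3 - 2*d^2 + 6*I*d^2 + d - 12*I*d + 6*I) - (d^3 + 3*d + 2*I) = -2*d^2 + 6*I*d^2 - 2*d - 12*I*d + 4*I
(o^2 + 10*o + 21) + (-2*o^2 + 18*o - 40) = -o^2 + 28*o - 19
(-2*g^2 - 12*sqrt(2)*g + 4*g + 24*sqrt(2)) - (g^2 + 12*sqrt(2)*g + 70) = -3*g^2 - 24*sqrt(2)*g + 4*g - 70 + 24*sqrt(2)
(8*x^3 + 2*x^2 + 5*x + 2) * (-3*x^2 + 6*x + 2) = -24*x^5 + 42*x^4 + 13*x^3 + 28*x^2 + 22*x + 4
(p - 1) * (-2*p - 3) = -2*p^2 - p + 3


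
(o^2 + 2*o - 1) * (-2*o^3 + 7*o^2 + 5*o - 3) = -2*o^5 + 3*o^4 + 21*o^3 - 11*o + 3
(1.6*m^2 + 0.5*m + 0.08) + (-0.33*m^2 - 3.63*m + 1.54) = 1.27*m^2 - 3.13*m + 1.62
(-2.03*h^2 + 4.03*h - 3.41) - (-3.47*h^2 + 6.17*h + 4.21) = 1.44*h^2 - 2.14*h - 7.62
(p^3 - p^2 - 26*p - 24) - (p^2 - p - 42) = p^3 - 2*p^2 - 25*p + 18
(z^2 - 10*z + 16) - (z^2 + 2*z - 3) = 19 - 12*z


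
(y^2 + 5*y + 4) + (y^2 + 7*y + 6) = 2*y^2 + 12*y + 10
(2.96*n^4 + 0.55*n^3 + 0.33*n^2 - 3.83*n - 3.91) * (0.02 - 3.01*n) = -8.9096*n^5 - 1.5963*n^4 - 0.9823*n^3 + 11.5349*n^2 + 11.6925*n - 0.0782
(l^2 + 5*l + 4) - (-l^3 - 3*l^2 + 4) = l^3 + 4*l^2 + 5*l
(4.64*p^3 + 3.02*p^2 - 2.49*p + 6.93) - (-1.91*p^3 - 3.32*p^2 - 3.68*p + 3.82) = 6.55*p^3 + 6.34*p^2 + 1.19*p + 3.11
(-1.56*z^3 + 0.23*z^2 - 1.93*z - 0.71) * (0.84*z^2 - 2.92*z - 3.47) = -1.3104*z^5 + 4.7484*z^4 + 3.1204*z^3 + 4.2411*z^2 + 8.7703*z + 2.4637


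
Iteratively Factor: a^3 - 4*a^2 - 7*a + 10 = (a + 2)*(a^2 - 6*a + 5) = (a - 5)*(a + 2)*(a - 1)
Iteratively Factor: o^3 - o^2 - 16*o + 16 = (o - 1)*(o^2 - 16) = (o - 1)*(o + 4)*(o - 4)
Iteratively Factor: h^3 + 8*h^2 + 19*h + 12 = (h + 3)*(h^2 + 5*h + 4) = (h + 3)*(h + 4)*(h + 1)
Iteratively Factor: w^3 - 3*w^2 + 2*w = (w - 1)*(w^2 - 2*w) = (w - 2)*(w - 1)*(w)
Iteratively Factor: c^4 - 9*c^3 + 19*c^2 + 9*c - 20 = (c - 4)*(c^3 - 5*c^2 - c + 5) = (c - 5)*(c - 4)*(c^2 - 1) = (c - 5)*(c - 4)*(c - 1)*(c + 1)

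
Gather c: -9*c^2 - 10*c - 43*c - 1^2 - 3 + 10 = -9*c^2 - 53*c + 6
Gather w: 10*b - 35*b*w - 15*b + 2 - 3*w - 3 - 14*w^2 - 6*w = -5*b - 14*w^2 + w*(-35*b - 9) - 1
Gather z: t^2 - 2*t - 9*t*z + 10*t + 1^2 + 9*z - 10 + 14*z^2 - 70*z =t^2 + 8*t + 14*z^2 + z*(-9*t - 61) - 9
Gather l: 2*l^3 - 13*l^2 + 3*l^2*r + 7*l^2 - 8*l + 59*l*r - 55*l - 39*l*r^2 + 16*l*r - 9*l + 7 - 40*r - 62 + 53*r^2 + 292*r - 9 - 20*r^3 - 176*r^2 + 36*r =2*l^3 + l^2*(3*r - 6) + l*(-39*r^2 + 75*r - 72) - 20*r^3 - 123*r^2 + 288*r - 64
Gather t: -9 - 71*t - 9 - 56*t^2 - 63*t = -56*t^2 - 134*t - 18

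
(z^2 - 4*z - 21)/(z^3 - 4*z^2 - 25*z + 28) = (z + 3)/(z^2 + 3*z - 4)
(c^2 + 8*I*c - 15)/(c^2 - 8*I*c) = (c^2 + 8*I*c - 15)/(c*(c - 8*I))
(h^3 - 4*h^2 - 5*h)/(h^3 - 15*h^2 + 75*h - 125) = h*(h + 1)/(h^2 - 10*h + 25)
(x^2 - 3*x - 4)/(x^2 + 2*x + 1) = (x - 4)/(x + 1)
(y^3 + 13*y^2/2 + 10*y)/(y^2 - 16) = y*(2*y + 5)/(2*(y - 4))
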